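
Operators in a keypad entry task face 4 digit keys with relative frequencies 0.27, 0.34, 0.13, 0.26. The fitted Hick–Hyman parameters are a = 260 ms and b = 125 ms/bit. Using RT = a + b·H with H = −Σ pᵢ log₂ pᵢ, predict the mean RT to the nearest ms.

501 ms

Entropy contributions −pᵢ log₂ pᵢ: 0.5100, 0.5292, 0.3826, 0.5053; sum H = 1.9271 bits.
RT = a + bH = 260 + 125·1.9271 = 500.89 ms.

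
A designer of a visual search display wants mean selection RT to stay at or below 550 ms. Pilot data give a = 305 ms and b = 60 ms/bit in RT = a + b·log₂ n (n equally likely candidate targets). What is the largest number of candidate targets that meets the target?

16

60·log₂ n ≤ 550 − 305 = 245, giving log₂ n ≤ 4.0833 and n ≤ 16.951. The largest whole number is 16.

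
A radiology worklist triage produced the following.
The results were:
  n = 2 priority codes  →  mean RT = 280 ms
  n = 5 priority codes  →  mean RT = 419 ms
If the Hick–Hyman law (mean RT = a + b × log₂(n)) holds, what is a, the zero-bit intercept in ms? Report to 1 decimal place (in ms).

Slope: b = (419 − 280) / (log₂ 5 − log₂ 2) = 139/1.3219 = 105.149 ms/bit.
Intercept: a = 280 − 105.149·log₂(2) = 174.851 ms.

174.9 ms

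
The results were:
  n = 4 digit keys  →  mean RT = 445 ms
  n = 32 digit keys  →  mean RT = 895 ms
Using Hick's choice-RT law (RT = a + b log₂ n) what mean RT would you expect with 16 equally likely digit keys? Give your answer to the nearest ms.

RT is linear in log₂ n, so two points fix the line:
  b = (895 − 445) / (log₂ 32 − log₂ 4) = 450 / (5 − 2) = 150 ms/bit
  a = 445 − 150 × 2 = 145 ms
Then RT(16) = 145 + 150 × log₂ 16 = 145 + 150 × 4 ≈ 745.000 ms.

745 ms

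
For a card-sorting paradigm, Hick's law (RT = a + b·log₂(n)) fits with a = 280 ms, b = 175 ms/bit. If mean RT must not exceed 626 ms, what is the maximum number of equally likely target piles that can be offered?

3

Set 280 + 175·log₂ n ≤ 626 → log₂ n ≤ (626 − 280)/175 = 1.9771.
So n ≤ 2^1.9771 = 3.937; the largest integer n is 3.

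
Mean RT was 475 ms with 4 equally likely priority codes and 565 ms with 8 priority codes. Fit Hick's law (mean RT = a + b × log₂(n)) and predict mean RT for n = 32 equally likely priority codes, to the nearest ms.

Fit slope and intercept:
  b = (565 − 475) / (log₂ 8 − log₂ 4) = 90 / (3 − 2) = 90 ms/bit
  a = 475 − 90 × 2 = 295 ms
Then RT(32) = 295 + 90 × log₂ 32 = 295 + 90 × 5 ≈ 745.000 ms.

745 ms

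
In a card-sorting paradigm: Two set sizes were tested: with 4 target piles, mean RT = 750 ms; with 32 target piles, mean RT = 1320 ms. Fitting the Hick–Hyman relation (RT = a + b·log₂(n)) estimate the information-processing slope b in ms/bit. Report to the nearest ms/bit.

190 ms/bit

Slope: b = (1320 − 750) / (log₂ 32 − log₂ 4) = 570/3.0000 = 190 ms/bit.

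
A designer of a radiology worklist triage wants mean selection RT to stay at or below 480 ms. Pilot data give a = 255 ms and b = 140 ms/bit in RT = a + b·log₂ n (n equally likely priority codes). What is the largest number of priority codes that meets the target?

Information budget: (480 − 255)/140 = 1.6071 bits, so n ≤ 2^1.6071 = 3.046 → at most 3.

3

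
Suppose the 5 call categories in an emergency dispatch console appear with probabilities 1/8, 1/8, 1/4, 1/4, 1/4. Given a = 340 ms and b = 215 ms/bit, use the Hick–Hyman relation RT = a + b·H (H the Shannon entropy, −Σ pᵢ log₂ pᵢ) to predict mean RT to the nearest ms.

824 ms

H = −Σ pᵢ log₂ pᵢ = 0.125·3 + 0.125·3 + 0.25·2 + 0.25·2 + 0.25·2 = 2.250 bits.
RT = 340 + 215 × 2.250 = 823.75 ms.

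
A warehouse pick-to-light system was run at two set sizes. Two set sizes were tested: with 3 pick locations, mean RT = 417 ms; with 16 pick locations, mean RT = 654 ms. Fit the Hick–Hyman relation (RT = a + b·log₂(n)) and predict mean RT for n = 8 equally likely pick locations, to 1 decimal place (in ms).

Fit slope and intercept:
  b = (654 − 417) / (log₂ 16 − log₂ 3) = 237 / (4 − 1.5850) = 98.135 ms/bit
  a = 417 − 98.135 × 1.5850 = 261.460 ms
Then RT(8) = 261.460 + 98.135 × log₂ 8 = 261.460 + 98.135 × 3 ≈ 555.865 ms.

555.9 ms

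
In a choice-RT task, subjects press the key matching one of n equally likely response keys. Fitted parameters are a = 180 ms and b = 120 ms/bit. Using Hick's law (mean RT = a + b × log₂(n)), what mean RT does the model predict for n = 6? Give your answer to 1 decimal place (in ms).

log₂(6) = 2.5850 bits, so RT = 180 + 120 × 2.5850 ≈ 490.196 ms.

490.2 ms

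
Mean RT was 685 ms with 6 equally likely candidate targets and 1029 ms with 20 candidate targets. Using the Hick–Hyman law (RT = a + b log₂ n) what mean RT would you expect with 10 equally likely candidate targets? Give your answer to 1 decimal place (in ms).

With log₂ n on the abscissa the relation is linear; from the two conditions:
  b = (1029 − 685) / (log₂ 20 − log₂ 6) = 344 / (4.3219 − 2.5850) = 198.047 ms/bit
  a = 685 − 198.047 × 2.5850 = 173.057 ms
Then RT(10) = 173.057 + 198.047 × log₂ 10 = 173.057 + 198.047 × 3.3219 ≈ 830.953 ms.

831.0 ms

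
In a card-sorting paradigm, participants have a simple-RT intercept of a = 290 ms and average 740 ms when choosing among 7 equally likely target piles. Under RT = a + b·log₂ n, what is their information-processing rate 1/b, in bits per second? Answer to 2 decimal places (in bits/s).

Choice component = 740 − 290 = 450 ms over log₂(7) = 2.8074 bits.
b = 450 / 2.8074 = 160.293 ms/bit, so 1/b = 6.239 bits/s.

6.24 bits/s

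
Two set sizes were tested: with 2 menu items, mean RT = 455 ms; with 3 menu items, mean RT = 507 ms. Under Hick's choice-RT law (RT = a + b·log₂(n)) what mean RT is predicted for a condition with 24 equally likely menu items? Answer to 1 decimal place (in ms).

773.7 ms

RT is linear in log₂ n, so two points fix the line:
  b = (507 − 455) / (log₂ 3 − log₂ 2) = 52 / (1.5850 − 1) = 88.895 ms/bit
  a = 455 − 88.895 × 1 = 366.105 ms
Then RT(24) = 366.105 + 88.895 × log₂ 24 = 366.105 + 88.895 × 4.5850 ≈ 773.684 ms.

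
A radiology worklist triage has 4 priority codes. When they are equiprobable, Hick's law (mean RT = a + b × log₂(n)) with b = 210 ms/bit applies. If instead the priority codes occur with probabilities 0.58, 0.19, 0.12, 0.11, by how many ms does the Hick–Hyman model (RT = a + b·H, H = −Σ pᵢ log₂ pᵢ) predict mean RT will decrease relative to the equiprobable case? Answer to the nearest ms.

Equiprobable entropy H₀ = log₂ 4 = 2.0000 bits.
Skewed entropy H = −Σ pᵢ log₂ pᵢ = 1.6284 bits.
ΔRT = b·(H₀ − H) = 210 × 0.3716 = 78.04 ms.

78 ms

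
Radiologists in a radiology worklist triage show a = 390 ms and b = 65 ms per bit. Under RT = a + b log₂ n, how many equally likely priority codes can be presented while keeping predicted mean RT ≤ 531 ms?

4

65·log₂ n ≤ 531 − 390 = 141, giving log₂ n ≤ 2.1692 and n ≤ 4.498. The largest whole number is 4.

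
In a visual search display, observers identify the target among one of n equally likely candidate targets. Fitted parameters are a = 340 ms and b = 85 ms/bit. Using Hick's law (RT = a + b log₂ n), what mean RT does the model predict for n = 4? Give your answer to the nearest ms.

510 ms

log₂(4) = 2 bits, so RT = 340 + 85 × 2 ≈ 510.000 ms.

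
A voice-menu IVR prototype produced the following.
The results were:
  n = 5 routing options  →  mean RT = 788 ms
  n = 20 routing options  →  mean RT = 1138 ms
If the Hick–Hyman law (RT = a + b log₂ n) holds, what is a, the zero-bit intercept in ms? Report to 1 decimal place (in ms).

381.7 ms

Slope: b = (1138 − 788) / (log₂ 20 − log₂ 5) = 350/2.0000 = 175.000 ms/bit.
Intercept: a = 788 − 175.000·log₂(5) = 381.663 ms.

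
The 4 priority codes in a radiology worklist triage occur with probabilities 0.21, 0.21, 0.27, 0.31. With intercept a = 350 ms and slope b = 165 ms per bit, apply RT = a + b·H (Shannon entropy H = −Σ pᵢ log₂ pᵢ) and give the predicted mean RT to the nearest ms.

Entropy contributions −pᵢ log₂ pᵢ: 0.4728, 0.4728, 0.5100, 0.5238; sum H = 1.9795 bits.
RT = a + bH = 350 + 165·1.9795 = 676.61 ms.

677 ms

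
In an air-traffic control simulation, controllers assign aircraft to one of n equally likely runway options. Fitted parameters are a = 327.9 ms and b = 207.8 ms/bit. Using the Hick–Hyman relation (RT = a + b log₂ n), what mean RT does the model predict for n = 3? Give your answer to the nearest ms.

657 ms

log₂(3) = 1.5850 bits, so RT = 327.9 + 207.8 × 1.5850 ≈ 657.255 ms.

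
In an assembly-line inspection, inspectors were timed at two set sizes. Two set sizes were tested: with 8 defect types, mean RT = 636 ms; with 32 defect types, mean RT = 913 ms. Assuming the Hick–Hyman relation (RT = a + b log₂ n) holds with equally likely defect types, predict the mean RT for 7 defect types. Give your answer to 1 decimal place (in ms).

609.3 ms

RT is linear in log₂ n, so two points fix the line:
  b = (913 − 636) / (log₂ 32 − log₂ 8) = 277 / (5 − 3) = 138.500 ms/bit
  a = 636 − 138.500 × 3 = 220.500 ms
Then RT(7) = 220.500 + 138.500 × log₂ 7 = 220.500 + 138.500 × 2.8074 ≈ 609.319 ms.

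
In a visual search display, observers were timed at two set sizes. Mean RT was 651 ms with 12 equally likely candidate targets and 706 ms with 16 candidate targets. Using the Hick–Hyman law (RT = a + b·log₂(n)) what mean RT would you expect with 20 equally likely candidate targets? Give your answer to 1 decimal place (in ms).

748.7 ms

RT is linear in log₂ n, so two points fix the line:
  b = (706 − 651) / (log₂ 16 − log₂ 12) = 55 / (4 − 3.5850) = 132.518 ms/bit
  a = 651 − 132.518 × 3.5850 = 175.927 ms
Then RT(20) = 175.927 + 132.518 × log₂ 20 = 175.927 + 132.518 × 4.3219 ≈ 748.661 ms.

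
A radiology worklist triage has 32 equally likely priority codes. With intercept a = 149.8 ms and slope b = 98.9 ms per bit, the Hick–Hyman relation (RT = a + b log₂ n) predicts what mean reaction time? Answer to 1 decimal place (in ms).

644.3 ms

log₂(32) = 5 bits, so RT = 149.8 + 98.9 × 5 ≈ 644.300 ms.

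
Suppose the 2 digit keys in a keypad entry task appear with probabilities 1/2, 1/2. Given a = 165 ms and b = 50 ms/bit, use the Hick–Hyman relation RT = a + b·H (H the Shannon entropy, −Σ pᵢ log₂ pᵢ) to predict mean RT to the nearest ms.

215 ms

H = −Σ pᵢ log₂ pᵢ = 0.5·1 + 0.5·1 = 1.000 bits.
RT = 165 + 50 × 1.000 = 215.00 ms.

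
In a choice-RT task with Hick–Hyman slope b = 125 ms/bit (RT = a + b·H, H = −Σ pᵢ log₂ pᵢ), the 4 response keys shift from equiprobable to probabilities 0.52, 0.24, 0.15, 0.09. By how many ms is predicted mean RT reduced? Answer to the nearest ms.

37 ms

Equiprobable entropy H₀ = log₂ 4 = 2.0000 bits.
Skewed entropy H = −Σ pᵢ log₂ pᵢ = 1.7079 bits.
ΔRT = b·(H₀ − H) = 125 × 0.2921 = 36.51 ms.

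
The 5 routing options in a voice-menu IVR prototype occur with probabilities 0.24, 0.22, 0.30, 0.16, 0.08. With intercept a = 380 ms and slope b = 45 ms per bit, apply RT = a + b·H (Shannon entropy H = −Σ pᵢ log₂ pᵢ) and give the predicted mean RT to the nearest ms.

H = 0.24·log₂(1/0.24) + 0.22·log₂(1/0.22) + 0.30·log₂(1/0.30) + 0.16·log₂(1/0.16) + 0.08·log₂(1/0.08) = 2.2103 bits.
RT = 380 + 45 × 2.2103 = 479.46 ms.

479 ms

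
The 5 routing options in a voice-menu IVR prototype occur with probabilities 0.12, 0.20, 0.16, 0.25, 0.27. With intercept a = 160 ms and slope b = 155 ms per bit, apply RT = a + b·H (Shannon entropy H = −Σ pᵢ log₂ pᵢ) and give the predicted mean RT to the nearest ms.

H = 0.12·log₂(1/0.12) + 0.20·log₂(1/0.20) + 0.16·log₂(1/0.16) + 0.25·log₂(1/0.25) + 0.27·log₂(1/0.27) = 2.2645 bits.
RT = 160 + 155 × 2.2645 = 511.00 ms.

511 ms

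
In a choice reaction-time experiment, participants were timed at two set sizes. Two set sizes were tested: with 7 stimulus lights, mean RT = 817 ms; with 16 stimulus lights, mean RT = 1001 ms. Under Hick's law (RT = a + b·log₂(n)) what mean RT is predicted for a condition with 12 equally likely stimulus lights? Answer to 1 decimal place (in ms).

937.0 ms

With log₂ n on the abscissa the relation is linear; from the two conditions:
  b = (1001 − 817) / (log₂ 16 − log₂ 7) = 184 / (4 − 2.8074) = 154.279 ms/bit
  a = 817 − 154.279 × 2.8074 = 383.884 ms
Then RT(12) = 383.884 + 154.279 × log₂ 12 = 383.884 + 154.279 × 3.5850 ≈ 936.968 ms.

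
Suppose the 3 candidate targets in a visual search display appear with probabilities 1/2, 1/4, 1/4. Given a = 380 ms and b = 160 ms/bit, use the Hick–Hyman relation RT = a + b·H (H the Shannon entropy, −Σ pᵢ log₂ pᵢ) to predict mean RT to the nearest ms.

H = −Σ pᵢ log₂ pᵢ = 0.5·1 + 0.25·2 + 0.25·2 = 1.500 bits.
RT = 380 + 160 × 1.500 = 620.00 ms.

620 ms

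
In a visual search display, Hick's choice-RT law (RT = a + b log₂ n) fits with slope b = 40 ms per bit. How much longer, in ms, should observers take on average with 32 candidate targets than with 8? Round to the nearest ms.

Only the slope matters, since a is common to both: ΔRT = b·log₂(n₂/n₁).
log₂(32) − log₂(8) = log₂(32/8) = log₂(4) = 2.
ΔRT = 40 × 2.0000 = 80.000 ms.

80 ms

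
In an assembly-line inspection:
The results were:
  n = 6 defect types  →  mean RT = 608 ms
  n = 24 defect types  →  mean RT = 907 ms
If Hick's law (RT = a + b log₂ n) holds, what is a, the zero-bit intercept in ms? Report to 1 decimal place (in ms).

221.5 ms

Slope: b = (907 − 608) / (log₂ 24 − log₂ 6) = 299/2.0000 = 149.500 ms/bit.
Intercept: a = 608 − 149.500·log₂(6) = 221.548 ms.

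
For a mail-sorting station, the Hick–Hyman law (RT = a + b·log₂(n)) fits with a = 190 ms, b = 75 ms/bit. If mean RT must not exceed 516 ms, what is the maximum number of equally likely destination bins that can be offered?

20

75·log₂ n ≤ 516 − 190 = 326, giving log₂ n ≤ 4.3467 and n ≤ 20.346. The largest whole number is 20.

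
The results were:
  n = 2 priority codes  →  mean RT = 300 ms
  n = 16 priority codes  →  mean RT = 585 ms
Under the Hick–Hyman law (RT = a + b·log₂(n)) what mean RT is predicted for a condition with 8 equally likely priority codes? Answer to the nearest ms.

RT is linear in log₂ n, so two points fix the line:
  b = (585 − 300) / (log₂ 16 − log₂ 2) = 285 / (4 − 1) = 95 ms/bit
  a = 300 − 95 × 1 = 205 ms
Then RT(8) = 205 + 95 × log₂ 8 = 205 + 95 × 3 ≈ 490.000 ms.

490 ms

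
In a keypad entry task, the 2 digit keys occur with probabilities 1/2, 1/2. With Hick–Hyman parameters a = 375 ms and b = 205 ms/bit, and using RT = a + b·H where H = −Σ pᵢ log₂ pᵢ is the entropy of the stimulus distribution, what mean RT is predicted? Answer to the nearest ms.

580 ms

Each term −pᵢ log₂ pᵢ: 0.5·1 + 0.5·1; summed, H = 1.000 bits.
Mean RT = a + bH = 375 + 205·1.000 = 580.00 ms.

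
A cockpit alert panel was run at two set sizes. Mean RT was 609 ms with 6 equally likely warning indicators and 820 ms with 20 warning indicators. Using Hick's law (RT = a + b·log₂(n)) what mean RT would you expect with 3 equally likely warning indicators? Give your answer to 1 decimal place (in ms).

Solve the two-equation system in a and b:
  b = (820 − 609) / (log₂ 20 − log₂ 6) = 211 / (4.3219 − 2.5850) = 121.476 ms/bit
  a = 609 − 121.476 × 2.5850 = 294.989 ms
Then RT(3) = 294.989 + 121.476 × log₂ 3 = 294.989 + 121.476 × 1.5850 ≈ 487.524 ms.

487.5 ms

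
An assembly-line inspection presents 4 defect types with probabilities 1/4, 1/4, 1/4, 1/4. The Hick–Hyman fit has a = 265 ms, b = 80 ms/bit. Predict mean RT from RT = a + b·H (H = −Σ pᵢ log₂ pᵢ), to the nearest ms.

H = −Σ pᵢ log₂ pᵢ = 0.25·2 + 0.25·2 + 0.25·2 + 0.25·2 = 2.000 bits.
RT = 265 + 80 × 2.000 = 425.00 ms.

425 ms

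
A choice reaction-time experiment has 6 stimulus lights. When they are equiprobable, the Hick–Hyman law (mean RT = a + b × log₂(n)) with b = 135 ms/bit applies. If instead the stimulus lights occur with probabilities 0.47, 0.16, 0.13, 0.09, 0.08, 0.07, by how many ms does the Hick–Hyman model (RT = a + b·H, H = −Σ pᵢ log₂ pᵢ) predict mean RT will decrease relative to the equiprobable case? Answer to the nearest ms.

53 ms

The RT saving is b·ΔH. Equiprobable H₀ = log₂(6) = 2.5850 bits; with the given probabilities H = 2.1903 bits.
b·(H₀ − H) = 135 × (2.5850 − 2.1903) = 53.27 ms.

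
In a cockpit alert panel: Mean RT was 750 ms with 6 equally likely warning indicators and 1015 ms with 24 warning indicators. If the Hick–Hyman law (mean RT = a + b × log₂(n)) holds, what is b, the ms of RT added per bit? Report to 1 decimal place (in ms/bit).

132.5 ms/bit

b = (RT₂ − RT₁)/(log₂ n₂ − log₂ n₁) = (1015 − 750)/(4.5850 − 2.5850) = 132.500 ms/bit.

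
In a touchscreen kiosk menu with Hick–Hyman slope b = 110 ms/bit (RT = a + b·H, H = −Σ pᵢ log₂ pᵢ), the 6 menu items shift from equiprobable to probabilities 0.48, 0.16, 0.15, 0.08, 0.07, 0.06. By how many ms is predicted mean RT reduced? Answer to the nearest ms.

Equiprobable entropy H₀ = log₂ 6 = 2.5850 bits.
Skewed entropy H = −Σ pᵢ log₂ pᵢ = 2.1454 bits.
ΔRT = b·(H₀ − H) = 110 × 0.4395 = 48.35 ms.

48 ms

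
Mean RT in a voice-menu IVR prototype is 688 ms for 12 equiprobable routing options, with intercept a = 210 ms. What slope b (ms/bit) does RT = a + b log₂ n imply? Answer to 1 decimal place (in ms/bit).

133.3 ms/bit

b = (688 − 210) / log₂(12) = 478 / 3.5850 = 133.335 ms/bit.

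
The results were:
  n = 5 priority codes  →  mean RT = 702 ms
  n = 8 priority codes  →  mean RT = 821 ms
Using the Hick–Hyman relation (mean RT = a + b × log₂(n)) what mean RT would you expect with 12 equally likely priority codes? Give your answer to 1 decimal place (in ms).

Fit slope and intercept:
  b = (821 − 702) / (log₂ 8 − log₂ 5) = 119 / (3 − 2.3219) = 175.498 ms/bit
  a = 702 − 175.498 × 2.3219 = 294.507 ms
Then RT(12) = 294.507 + 175.498 × log₂ 12 = 294.507 + 175.498 × 3.5850 ≈ 923.660 ms.

923.7 ms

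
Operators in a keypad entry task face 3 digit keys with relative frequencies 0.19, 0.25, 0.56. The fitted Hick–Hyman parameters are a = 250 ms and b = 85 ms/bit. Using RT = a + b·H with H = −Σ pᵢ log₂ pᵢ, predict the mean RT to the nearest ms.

371 ms

H = 0.19·log₂(1/0.19) + 0.25·log₂(1/0.25) + 0.56·log₂(1/0.56) = 1.4237 bits.
RT = 250 + 85 × 1.4237 = 371.01 ms.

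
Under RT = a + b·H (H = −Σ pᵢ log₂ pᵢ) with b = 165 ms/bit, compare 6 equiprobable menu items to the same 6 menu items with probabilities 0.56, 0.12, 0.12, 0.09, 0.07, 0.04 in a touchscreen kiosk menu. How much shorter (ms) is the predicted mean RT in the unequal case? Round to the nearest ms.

The RT saving is b·ΔH. Equiprobable H₀ = log₂(6) = 2.5850 bits; with the given probabilities H = 1.9695 bits.
b·(H₀ − H) = 165 × (2.5850 − 1.9695) = 101.54 ms.

102 ms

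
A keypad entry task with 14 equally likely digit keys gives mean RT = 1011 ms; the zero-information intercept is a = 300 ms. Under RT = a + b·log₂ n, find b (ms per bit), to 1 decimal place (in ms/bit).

log₂(14) = 3.8074 bits.
b = (RT − a)/log₂ n = (1011 − 300) / 3.8074 = 186.744 ms/bit.

186.7 ms/bit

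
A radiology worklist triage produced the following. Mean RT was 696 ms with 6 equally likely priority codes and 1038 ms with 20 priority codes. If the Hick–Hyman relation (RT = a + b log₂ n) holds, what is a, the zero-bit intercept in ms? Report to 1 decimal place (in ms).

Slope: b = (1038 − 696) / (log₂ 20 − log₂ 6) = 342/1.7370 = 196.895 ms/bit.
a = RT₁ − b·log₂ n₁ = 696 − 196.895 × 2.5850 = 187.034 ms.

187.0 ms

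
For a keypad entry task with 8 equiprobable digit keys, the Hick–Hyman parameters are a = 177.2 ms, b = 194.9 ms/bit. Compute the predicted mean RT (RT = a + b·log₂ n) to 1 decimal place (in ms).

761.9 ms

log₂(8) = 3 bits, so RT = 177.2 + 194.9 × 3 ≈ 761.900 ms.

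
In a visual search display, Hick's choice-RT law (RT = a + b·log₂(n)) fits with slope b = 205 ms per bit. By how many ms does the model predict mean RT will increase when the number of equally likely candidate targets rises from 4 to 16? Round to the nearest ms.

410 ms

ΔRT = (a + b log₂ n₂) − (a + b log₂ n₁) = b·(log₂ n₂ − log₂ n₁).
log₂(16) − log₂(4) = log₂(16/4) = log₂(4) = 2.
ΔRT = 205 × 2.0000 = 410.000 ms.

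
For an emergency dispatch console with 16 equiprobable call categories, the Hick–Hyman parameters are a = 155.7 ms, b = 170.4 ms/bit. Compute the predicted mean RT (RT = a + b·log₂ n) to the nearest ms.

837 ms

log₂(16) = 4 bits, so RT = 155.7 + 170.4 × 4 ≈ 837.300 ms.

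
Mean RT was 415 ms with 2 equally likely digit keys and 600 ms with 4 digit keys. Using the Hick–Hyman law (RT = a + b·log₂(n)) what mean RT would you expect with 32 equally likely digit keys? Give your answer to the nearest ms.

1155 ms

Solve the two-equation system in a and b:
  b = (600 − 415) / (log₂ 4 − log₂ 2) = 185 / (2 − 1) = 185 ms/bit
  a = 415 − 185 × 1 = 230 ms
Then RT(32) = 230 + 185 × log₂ 32 = 230 + 185 × 5 ≈ 1155.000 ms.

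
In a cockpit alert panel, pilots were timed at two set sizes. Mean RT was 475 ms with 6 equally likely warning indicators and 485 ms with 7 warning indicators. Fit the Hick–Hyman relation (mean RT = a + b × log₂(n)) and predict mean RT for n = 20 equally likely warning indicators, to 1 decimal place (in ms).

553.1 ms

Fit slope and intercept:
  b = (485 − 475) / (log₂ 7 − log₂ 6) = 10 / (2.8074 − 2.5850) = 44.966 ms/bit
  a = 475 − 44.966 × 2.5850 = 358.766 ms
Then RT(20) = 358.766 + 44.966 × log₂ 20 = 358.766 + 44.966 × 4.3219 ≈ 553.104 ms.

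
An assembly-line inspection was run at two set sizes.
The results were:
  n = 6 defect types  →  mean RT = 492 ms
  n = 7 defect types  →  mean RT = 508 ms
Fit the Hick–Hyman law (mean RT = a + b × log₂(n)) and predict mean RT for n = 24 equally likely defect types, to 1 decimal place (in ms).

Fit slope and intercept:
  b = (508 − 492) / (log₂ 7 − log₂ 6) = 16 / (2.8074 − 2.5850) = 71.945 ms/bit
  a = 492 − 71.945 × 2.5850 = 306.025 ms
Then RT(24) = 306.025 + 71.945 × log₂ 24 = 306.025 + 71.945 × 4.5850 ≈ 635.890 ms.

635.9 ms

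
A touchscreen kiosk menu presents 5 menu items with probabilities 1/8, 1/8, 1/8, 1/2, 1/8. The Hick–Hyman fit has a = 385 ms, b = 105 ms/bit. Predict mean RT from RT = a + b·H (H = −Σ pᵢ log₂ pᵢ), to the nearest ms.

Each term −pᵢ log₂ pᵢ: 0.125·3 + 0.125·3 + 0.125·3 + 0.5·1 + 0.125·3; summed, H = 2.000 bits.
Mean RT = a + bH = 385 + 105·2.000 = 595.00 ms.

595 ms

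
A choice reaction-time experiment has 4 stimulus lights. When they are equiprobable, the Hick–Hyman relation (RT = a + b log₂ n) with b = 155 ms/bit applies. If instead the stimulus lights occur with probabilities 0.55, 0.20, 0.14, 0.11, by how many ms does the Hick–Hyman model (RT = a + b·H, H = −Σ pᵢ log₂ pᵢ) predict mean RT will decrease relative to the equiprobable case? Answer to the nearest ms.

The RT saving is b·ΔH. Equiprobable H₀ = log₂(4) = 2.0000 bits; with the given probabilities H = 1.6862 bits.
b·(H₀ − H) = 155 × (2.0000 − 1.6862) = 48.65 ms.

49 ms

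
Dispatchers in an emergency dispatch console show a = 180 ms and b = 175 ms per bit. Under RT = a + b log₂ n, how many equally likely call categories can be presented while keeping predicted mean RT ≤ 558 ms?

175·log₂ n ≤ 558 − 180 = 378, giving log₂ n ≤ 2.1600 and n ≤ 4.469. The largest whole number is 4.

4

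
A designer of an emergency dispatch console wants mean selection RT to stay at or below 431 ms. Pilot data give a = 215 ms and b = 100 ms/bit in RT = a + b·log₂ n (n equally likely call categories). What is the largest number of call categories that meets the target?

4

Set 215 + 100·log₂ n ≤ 431 → log₂ n ≤ (431 − 215)/100 = 2.1600.
So n ≤ 2^2.1600 = 4.469; the largest integer n is 4.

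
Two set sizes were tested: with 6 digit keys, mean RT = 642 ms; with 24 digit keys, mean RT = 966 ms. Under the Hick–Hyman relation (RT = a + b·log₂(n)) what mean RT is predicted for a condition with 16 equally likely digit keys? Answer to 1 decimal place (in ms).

871.2 ms

With log₂ n on the abscissa the relation is linear; from the two conditions:
  b = (966 − 642) / (log₂ 24 − log₂ 6) = 324 / (4.5850 − 2.5850) = 162.000 ms/bit
  a = 642 − 162.000 × 2.5850 = 223.236 ms
Then RT(16) = 223.236 + 162.000 × log₂ 16 = 223.236 + 162.000 × 4 ≈ 871.236 ms.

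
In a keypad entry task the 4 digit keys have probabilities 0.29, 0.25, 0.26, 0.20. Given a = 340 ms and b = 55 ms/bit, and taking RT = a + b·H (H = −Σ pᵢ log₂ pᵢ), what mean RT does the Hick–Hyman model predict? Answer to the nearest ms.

449 ms

H = 0.29·log₂(1/0.29) + 0.25·log₂(1/0.25) + 0.26·log₂(1/0.26) + 0.20·log₂(1/0.20) = 1.9876 bits.
RT = 340 + 55 × 1.9876 = 449.32 ms.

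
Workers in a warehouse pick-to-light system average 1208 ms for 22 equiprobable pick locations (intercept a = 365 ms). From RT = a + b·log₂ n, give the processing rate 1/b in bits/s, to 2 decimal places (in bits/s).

5.29 bits/s

Choice component = 1208 − 365 = 843 ms over log₂(22) = 4.4594 bits.
b = 843 / 4.4594 = 189.038 ms/bit, so 1/b = 5.290 bits/s.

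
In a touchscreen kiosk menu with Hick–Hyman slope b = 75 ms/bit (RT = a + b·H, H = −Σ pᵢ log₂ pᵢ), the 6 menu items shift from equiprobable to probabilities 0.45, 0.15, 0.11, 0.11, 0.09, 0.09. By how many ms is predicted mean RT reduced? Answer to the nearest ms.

Equiprobable entropy H₀ = log₂ 6 = 2.5850 bits.
Skewed entropy H = −Σ pᵢ log₂ pᵢ = 2.2548 bits.
ΔRT = b·(H₀ − H) = 75 × 0.3301 = 24.76 ms.

25 ms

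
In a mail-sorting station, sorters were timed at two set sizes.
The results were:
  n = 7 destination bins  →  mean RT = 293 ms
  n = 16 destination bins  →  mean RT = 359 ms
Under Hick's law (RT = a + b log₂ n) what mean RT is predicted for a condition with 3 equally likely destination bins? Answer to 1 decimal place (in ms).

Solve the two-equation system in a and b:
  b = (359 − 293) / (log₂ 16 − log₂ 7) = 66 / (4 − 2.8074) = 55.339 ms/bit
  a = 293 − 55.339 × 2.8074 = 137.643 ms
Then RT(3) = 137.643 + 55.339 × log₂ 3 = 137.643 + 55.339 × 1.5850 ≈ 225.354 ms.

225.4 ms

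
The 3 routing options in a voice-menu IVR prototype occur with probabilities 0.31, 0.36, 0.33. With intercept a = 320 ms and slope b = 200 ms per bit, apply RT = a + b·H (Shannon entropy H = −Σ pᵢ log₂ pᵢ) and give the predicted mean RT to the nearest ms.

636 ms

Entropy contributions −pᵢ log₂ pᵢ: 0.5238, 0.5306, 0.5278; sum H = 1.5822 bits.
RT = a + bH = 320 + 200·1.5822 = 636.45 ms.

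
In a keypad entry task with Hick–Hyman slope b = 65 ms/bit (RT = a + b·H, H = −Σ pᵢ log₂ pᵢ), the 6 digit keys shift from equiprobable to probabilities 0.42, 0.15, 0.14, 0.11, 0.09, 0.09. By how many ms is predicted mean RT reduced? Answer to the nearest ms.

18 ms

The RT saving is b·ΔH. Equiprobable H₀ = log₂(6) = 2.5850 bits; with the given probabilities H = 2.3089 bits.
b·(H₀ − H) = 65 × (2.5850 − 2.3089) = 17.94 ms.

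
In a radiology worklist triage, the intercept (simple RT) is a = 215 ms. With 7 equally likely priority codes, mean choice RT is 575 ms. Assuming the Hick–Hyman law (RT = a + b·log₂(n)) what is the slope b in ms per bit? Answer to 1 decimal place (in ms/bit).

b = (575 − 215) / log₂(7) = 360 / 2.8074 = 128.235 ms/bit.

128.2 ms/bit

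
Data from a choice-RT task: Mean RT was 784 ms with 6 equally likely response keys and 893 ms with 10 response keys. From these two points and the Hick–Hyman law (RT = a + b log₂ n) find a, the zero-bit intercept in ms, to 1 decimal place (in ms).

Slope: b = (893 − 784) / (log₂ 10 − log₂ 6) = 109/0.7370 = 147.904 ms/bit.
a = RT₁ − b·log₂ n₁ = 784 − 147.904 × 2.5850 = 401.674 ms.

401.7 ms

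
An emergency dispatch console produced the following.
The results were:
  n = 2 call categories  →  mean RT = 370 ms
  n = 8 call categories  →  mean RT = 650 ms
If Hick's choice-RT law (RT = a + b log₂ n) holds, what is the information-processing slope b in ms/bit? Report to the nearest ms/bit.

140 ms/bit

The slope on a log₂ axis is (650 − 370) / (3 − 1) = 140 ms/bit.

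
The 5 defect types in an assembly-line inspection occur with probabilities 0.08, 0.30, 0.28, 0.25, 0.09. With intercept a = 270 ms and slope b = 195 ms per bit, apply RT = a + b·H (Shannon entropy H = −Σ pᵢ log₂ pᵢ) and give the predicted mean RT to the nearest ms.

H = 0.08·log₂(1/0.08) + 0.30·log₂(1/0.30) + 0.28·log₂(1/0.28) + 0.25·log₂(1/0.25) + 0.09·log₂(1/0.09) = 2.1395 bits.
RT = 270 + 195 × 2.1395 = 687.20 ms.

687 ms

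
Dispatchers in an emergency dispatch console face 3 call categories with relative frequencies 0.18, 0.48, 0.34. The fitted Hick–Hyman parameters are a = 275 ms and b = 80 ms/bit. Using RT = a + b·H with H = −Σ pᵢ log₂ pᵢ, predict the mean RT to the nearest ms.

Entropy contributions −pᵢ log₂ pᵢ: 0.4453, 0.5083, 0.5292; sum H = 1.4828 bits.
RT = a + bH = 275 + 80·1.4828 = 393.62 ms.

394 ms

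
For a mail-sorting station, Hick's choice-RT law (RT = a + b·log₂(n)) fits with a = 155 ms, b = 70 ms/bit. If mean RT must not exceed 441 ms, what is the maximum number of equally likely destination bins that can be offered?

16

Information budget: (441 − 155)/70 = 4.0857 bits, so n ≤ 2^4.0857 = 16.979 → at most 16.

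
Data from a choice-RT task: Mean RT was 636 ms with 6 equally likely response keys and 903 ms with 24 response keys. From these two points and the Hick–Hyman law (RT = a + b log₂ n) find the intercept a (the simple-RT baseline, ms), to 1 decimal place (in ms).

The slope on a log₂ axis is (903 − 636) / (4.5850 − 2.5850) = 133.500 ms/bit.
a = RT₁ − b·log₂ n₁ = 636 − 133.500 × 2.5850 = 290.908 ms.

290.9 ms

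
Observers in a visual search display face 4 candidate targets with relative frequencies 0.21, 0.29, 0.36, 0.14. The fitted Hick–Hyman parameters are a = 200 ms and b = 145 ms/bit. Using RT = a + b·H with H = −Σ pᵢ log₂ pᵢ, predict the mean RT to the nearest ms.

H = 0.21·log₂(1/0.21) + 0.29·log₂(1/0.29) + 0.36·log₂(1/0.36) + 0.14·log₂(1/0.14) = 1.9185 bits.
RT = 200 + 145 × 1.9185 = 478.18 ms.

478 ms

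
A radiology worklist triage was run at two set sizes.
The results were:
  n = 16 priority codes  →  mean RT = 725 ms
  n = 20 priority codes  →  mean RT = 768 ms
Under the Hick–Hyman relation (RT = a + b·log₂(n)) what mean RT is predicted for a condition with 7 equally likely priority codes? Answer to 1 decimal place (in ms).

565.7 ms

Solve the two-equation system in a and b:
  b = (768 − 725) / (log₂ 20 − log₂ 16) = 43 / (4.3219 − 4) = 133.570 ms/bit
  a = 725 − 133.570 × 4 = 190.719 ms
Then RT(7) = 190.719 + 133.570 × log₂ 7 = 190.719 + 133.570 × 2.8074 ≈ 565.698 ms.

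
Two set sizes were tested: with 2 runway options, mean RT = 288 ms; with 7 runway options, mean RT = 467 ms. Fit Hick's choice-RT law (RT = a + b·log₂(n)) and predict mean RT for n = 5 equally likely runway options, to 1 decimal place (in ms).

RT is linear in log₂ n, so two points fix the line:
  b = (467 − 288) / (log₂ 7 − log₂ 2) = 179 / (2.8074 − 1) = 99.040 ms/bit
  a = 288 − 99.040 × 1 = 188.960 ms
Then RT(5) = 188.960 + 99.040 × log₂ 5 = 188.960 + 99.040 × 2.3219 ≈ 418.923 ms.

418.9 ms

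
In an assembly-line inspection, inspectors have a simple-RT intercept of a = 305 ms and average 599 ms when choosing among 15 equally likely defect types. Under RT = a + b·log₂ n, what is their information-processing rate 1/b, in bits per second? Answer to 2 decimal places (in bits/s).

13.29 bits/s

Choice component = 599 − 305 = 294 ms over log₂(15) = 3.9069 bits.
b = 294 / 3.9069 = 75.252 ms/bit, so 1/b = 13.289 bits/s.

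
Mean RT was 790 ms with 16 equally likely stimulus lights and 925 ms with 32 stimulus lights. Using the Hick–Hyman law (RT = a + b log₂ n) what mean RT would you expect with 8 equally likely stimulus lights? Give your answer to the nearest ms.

RT is linear in log₂ n, so two points fix the line:
  b = (925 − 790) / (log₂ 32 − log₂ 16) = 135 / (5 − 4) = 135 ms/bit
  a = 790 − 135 × 4 = 250 ms
Then RT(8) = 250 + 135 × log₂ 8 = 250 + 135 × 3 ≈ 655.000 ms.

655 ms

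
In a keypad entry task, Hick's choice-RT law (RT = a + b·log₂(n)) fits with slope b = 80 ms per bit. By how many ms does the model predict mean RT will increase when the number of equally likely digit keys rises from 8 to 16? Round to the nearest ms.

The intercept a cancels: ΔRT = b·(log₂ n₂ − log₂ n₁) = b·log₂(n₂/n₁).
log₂(16) − log₂(8) = log₂(16/8) = log₂(2) = 1.
ΔRT = 80 × 1.0000 = 80.000 ms.

80 ms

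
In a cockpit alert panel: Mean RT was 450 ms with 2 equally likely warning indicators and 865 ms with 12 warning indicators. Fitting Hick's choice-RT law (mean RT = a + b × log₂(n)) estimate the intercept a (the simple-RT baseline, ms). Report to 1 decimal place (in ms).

289.5 ms

b = (RT₂ − RT₁)/(log₂ n₂ − log₂ n₁) = (865 − 450)/(3.5850 − 1) = 160.544 ms/bit.
a = RT₁ − b·log₂ n₁ = 450 − 160.544 × 1 = 289.456 ms.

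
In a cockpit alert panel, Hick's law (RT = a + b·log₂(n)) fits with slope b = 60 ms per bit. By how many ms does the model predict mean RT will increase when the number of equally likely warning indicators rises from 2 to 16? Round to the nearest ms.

180 ms

The intercept a cancels: ΔRT = b·(log₂ n₂ − log₂ n₁) = b·log₂(n₂/n₁).
log₂(16) − log₂(2) = log₂(16/2) = log₂(8) = 3.
ΔRT = 60 × 3.0000 = 180.000 ms.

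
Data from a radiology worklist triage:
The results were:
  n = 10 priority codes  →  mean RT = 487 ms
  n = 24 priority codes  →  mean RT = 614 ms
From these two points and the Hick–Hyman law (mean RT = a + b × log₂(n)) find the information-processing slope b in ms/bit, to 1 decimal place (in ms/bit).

100.6 ms/bit

b = (RT₂ − RT₁)/(log₂ n₂ − log₂ n₁) = (614 − 487)/(4.5850 − 3.3219) = 100.551 ms/bit.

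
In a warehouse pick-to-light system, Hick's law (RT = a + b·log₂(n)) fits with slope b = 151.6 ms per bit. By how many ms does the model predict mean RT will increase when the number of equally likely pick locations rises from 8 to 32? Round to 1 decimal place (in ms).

303.2 ms

Only the slope matters, since a is common to both: ΔRT = b·log₂(n₂/n₁).
log₂(32) − log₂(8) = log₂(32/8) = log₂(4) = 2.
ΔRT = 151.6 × 2.0000 = 303.200 ms.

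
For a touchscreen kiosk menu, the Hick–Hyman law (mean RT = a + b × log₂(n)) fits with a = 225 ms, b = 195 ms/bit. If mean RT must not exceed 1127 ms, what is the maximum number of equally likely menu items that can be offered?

24

Set 225 + 195·log₂ n ≤ 1127 → log₂ n ≤ (1127 − 225)/195 = 4.6256.
So n ≤ 2^4.6256 = 24.686; the largest integer n is 24.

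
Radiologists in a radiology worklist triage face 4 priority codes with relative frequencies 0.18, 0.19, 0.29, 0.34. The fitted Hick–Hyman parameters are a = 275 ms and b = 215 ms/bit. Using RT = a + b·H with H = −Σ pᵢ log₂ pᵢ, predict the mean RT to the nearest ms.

694 ms

Entropy contributions −pᵢ log₂ pᵢ: 0.4453, 0.4552, 0.5179, 0.5292; sum H = 1.9476 bits.
RT = a + bH = 275 + 215·1.9476 = 693.74 ms.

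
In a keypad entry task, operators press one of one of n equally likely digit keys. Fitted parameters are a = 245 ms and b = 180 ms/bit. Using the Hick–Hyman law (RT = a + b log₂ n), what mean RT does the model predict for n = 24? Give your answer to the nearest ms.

1070 ms

log₂(24) = 4.5850 bits, so RT = 245 + 180 × 4.5850 ≈ 1070.293 ms.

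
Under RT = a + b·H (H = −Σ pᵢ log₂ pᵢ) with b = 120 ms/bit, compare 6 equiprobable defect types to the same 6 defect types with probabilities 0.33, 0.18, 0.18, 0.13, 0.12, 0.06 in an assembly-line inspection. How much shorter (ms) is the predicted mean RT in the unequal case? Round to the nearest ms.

Equiprobable entropy H₀ = log₂ 6 = 2.5850 bits.
Skewed entropy H = −Σ pᵢ log₂ pᵢ = 2.4117 bits.
ΔRT = b·(H₀ − H) = 120 × 0.1733 = 20.79 ms.

21 ms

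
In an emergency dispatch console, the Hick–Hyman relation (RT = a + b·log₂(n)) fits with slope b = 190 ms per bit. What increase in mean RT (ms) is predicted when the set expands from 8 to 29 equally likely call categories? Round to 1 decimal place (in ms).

Only the slope matters, since a is common to both: ΔRT = b·log₂(n₂/n₁).
log₂(29) − log₂(8) = 4.8580 − 3 = 1.8580.
ΔRT = 190 × 1.8580 = 353.016 ms.

353.0 ms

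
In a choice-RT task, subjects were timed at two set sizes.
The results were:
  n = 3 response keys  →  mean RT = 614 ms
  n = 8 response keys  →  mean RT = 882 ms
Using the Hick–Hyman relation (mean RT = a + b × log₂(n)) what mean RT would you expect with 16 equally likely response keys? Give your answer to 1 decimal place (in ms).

RT is linear in log₂ n, so two points fix the line:
  b = (882 − 614) / (log₂ 8 − log₂ 3) = 268 / (3 − 1.5850) = 189.394 ms/bit
  a = 614 − 189.394 × 1.5850 = 313.817 ms
Then RT(16) = 313.817 + 189.394 × log₂ 16 = 313.817 + 189.394 × 4 ≈ 1071.394 ms.

1071.4 ms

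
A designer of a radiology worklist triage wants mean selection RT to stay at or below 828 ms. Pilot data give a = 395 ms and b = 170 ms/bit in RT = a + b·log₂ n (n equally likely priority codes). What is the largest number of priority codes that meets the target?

5

Information budget: (828 − 395)/170 = 2.5471 bits, so n ≤ 2^2.5471 = 5.844 → at most 5.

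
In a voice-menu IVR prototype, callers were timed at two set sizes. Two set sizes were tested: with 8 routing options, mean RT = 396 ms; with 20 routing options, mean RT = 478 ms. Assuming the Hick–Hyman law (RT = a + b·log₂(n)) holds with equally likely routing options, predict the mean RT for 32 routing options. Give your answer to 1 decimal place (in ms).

520.1 ms

Solve the two-equation system in a and b:
  b = (478 − 396) / (log₂ 20 − log₂ 8) = 82 / (4.3219 − 3) = 62.031 ms/bit
  a = 396 − 62.031 × 3 = 209.908 ms
Then RT(32) = 209.908 + 62.031 × log₂ 32 = 209.908 + 62.031 × 5 ≈ 520.061 ms.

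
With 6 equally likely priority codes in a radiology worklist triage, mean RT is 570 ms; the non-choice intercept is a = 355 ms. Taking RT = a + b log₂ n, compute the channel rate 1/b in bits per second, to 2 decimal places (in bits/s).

12.02 bits/s

b = (570 − 355)/log₂ 6 = 215/2.5850 = 83.173 ms per bit = 0.08317 s/bit; the reciprocal is 12.023 bits/s.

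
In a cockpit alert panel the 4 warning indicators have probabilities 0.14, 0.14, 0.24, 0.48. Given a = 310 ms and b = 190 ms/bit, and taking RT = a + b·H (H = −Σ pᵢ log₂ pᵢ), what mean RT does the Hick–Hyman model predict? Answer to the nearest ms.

651 ms

H = 0.14·log₂(1/0.14) + 0.14·log₂(1/0.14) + 0.24·log₂(1/0.24) + 0.48·log₂(1/0.48) = 1.7966 bits.
RT = 310 + 190 × 1.7966 = 651.36 ms.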